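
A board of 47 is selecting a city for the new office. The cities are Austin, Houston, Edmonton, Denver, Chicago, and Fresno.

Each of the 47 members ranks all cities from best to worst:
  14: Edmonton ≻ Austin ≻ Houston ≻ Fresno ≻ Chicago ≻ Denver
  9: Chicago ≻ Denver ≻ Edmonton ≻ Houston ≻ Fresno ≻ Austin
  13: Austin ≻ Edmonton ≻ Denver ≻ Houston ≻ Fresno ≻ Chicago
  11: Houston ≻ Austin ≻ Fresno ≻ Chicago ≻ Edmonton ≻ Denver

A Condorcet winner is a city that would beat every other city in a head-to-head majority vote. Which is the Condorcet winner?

Austin vs Houston: 27–20
Austin vs Edmonton: 24–23
Austin vs Denver: 38–9
Austin vs Chicago: 38–9
Austin vs Fresno: 38–9
Austin beats every other city.

Austin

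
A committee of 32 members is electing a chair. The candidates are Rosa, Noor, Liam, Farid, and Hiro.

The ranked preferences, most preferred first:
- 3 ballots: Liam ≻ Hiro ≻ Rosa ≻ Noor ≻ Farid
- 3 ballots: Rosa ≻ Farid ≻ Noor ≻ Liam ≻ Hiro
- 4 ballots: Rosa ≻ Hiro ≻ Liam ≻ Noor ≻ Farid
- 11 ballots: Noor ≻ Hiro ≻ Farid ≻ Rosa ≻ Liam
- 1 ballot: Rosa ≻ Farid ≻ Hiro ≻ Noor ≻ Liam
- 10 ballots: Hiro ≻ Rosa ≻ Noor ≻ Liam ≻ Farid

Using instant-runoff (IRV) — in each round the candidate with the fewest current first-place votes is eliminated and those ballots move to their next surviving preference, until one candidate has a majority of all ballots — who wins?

Hiro

Round 1: Rosa 8, Noor 11, Liam 3, Farid 0, Hiro 10. Farid eliminated.
Round 2: Rosa 8, Noor 11, Liam 3, Hiro 10. Liam eliminated.
Round 3: Rosa 8, Noor 11, Hiro 13. Rosa eliminated.
Round 4: Noor 14, Hiro 18. Hiro has a majority (≥17).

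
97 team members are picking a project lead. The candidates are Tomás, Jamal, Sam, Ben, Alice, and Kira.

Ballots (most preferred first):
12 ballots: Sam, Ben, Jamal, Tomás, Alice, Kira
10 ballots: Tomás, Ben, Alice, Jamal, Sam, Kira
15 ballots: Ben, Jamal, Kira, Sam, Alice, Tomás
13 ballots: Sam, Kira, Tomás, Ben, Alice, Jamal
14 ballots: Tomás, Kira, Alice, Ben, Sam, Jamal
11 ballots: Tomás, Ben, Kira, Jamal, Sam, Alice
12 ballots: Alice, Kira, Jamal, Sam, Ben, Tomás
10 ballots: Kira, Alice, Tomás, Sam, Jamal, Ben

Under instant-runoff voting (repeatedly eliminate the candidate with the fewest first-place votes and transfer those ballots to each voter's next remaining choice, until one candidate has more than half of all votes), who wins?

Round 1: Tomás 35, Jamal 0, Sam 25, Ben 15, Alice 12, Kira 10. Jamal eliminated.
Round 2: Tomás 35, Sam 25, Ben 15, Alice 12, Kira 10. Kira eliminated.
Round 3: Tomás 35, Sam 25, Ben 15, Alice 22. Ben eliminated.
Round 4: Tomás 35, Sam 40, Alice 22. Alice eliminated.
Round 5: Tomás 45, Sam 52. Sam has a majority (≥49).

Sam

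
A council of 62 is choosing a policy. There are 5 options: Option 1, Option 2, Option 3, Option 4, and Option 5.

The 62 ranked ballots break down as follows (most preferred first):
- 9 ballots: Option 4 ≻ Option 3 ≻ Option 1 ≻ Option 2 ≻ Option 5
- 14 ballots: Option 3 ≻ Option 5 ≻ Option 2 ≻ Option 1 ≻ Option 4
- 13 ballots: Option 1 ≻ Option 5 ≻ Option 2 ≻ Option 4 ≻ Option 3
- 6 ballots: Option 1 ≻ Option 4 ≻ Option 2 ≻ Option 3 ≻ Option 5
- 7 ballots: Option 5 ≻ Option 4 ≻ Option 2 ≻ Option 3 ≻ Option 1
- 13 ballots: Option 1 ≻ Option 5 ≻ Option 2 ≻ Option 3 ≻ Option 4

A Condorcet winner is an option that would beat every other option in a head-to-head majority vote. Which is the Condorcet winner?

Option 1

Option 1 vs Option 2: 41–21
Option 1 vs Option 3: 32–30
Option 1 vs Option 4: 46–16
Option 1 vs Option 5: 41–21
Option 1 beats every other option.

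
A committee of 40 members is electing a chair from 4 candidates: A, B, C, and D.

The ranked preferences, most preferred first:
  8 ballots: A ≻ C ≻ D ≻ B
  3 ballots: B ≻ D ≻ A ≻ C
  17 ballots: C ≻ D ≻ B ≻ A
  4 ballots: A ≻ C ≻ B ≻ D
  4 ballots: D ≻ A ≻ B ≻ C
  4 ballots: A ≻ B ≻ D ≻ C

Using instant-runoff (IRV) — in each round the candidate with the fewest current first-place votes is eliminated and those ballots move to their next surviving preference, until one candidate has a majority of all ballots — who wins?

A

Round 1: A 16, B 3, C 17, D 4. B eliminated.
Round 2: A 16, C 17, D 7. D eliminated.
Round 3: A 23, C 17. A has a majority (≥21).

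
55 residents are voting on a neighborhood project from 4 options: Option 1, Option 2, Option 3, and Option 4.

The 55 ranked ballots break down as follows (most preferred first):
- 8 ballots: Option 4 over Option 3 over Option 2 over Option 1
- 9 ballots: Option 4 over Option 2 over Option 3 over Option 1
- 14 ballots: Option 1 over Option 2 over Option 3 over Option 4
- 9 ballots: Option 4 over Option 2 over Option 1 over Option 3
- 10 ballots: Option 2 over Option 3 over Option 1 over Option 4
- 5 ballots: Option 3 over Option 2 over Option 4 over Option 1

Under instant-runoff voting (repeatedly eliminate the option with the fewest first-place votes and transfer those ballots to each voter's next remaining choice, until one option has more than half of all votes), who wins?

Round 1: Option 1 14, Option 2 10, Option 3 5, Option 4 26. Option 3 eliminated.
Round 2: Option 1 14, Option 2 15, Option 4 26. Option 1 eliminated.
Round 3: Option 2 29, Option 4 26. Option 2 has a majority (≥28).

Option 2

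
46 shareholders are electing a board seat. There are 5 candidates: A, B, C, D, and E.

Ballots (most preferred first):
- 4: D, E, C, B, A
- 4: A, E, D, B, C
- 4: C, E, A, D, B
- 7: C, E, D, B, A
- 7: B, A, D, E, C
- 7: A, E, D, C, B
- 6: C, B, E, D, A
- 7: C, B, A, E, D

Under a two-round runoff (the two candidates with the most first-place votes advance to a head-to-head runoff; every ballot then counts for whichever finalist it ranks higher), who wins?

Round 1 first-place votes: A 11, B 7, C 24, D 4, E 0. C and A advance.
Runoff: C is ranked above A on 28 ballots, A above C on 18.

C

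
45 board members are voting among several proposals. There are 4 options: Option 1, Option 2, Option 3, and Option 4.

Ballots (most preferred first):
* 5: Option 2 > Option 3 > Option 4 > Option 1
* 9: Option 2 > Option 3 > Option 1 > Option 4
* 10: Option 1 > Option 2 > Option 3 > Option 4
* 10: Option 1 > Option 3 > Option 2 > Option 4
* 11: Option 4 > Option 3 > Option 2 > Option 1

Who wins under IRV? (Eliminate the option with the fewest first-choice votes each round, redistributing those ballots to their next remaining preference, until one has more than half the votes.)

Option 2

Round 1: Option 1 20, Option 2 14, Option 3 0, Option 4 11. Option 3 eliminated.
Round 2: Option 1 20, Option 2 14, Option 4 11. Option 4 eliminated.
Round 3: Option 1 20, Option 2 25. Option 2 has a majority (≥23).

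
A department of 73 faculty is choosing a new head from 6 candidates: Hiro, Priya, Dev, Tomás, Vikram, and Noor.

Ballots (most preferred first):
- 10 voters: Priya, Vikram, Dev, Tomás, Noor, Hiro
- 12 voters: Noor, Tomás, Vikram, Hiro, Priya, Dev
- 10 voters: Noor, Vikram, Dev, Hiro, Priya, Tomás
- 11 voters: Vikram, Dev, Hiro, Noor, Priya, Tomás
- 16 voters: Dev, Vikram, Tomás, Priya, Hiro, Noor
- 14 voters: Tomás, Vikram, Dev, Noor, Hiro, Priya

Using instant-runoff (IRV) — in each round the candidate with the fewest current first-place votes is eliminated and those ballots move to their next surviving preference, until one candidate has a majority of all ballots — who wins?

Round 1: Hiro 0, Priya 10, Dev 16, Tomás 14, Vikram 11, Noor 22. Hiro eliminated.
Round 2: Priya 10, Dev 16, Tomás 14, Vikram 11, Noor 22. Priya eliminated.
Round 3: Dev 16, Tomás 14, Vikram 21, Noor 22. Tomás eliminated.
Round 4: Dev 16, Vikram 35, Noor 22. Dev eliminated.
Round 5: Vikram 51, Noor 22. Vikram has a majority (≥37).

Vikram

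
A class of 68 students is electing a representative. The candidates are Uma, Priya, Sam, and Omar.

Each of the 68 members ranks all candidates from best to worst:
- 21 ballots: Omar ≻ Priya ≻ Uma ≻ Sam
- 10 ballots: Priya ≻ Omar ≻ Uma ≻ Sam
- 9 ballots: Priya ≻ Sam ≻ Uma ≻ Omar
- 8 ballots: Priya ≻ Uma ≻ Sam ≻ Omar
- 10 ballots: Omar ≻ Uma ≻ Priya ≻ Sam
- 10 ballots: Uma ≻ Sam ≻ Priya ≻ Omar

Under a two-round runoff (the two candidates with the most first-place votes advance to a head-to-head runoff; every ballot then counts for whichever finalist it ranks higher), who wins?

Round 1 first-place votes: Uma 10, Priya 27, Sam 0, Omar 31. Omar and Priya advance.
Runoff: Omar is ranked above Priya on 31 ballots, Priya above Omar on 37.

Priya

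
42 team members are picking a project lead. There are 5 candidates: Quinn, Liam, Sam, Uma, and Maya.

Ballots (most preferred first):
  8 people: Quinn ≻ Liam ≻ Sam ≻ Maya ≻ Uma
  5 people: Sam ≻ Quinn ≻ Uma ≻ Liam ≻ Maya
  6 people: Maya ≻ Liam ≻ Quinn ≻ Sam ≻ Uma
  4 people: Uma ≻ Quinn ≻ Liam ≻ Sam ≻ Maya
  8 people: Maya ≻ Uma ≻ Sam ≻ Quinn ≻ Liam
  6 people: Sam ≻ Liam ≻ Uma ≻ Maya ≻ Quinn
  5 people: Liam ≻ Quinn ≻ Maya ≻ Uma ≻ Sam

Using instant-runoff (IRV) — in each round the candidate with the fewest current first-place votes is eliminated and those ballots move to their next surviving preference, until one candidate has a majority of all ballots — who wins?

Round 1: Quinn 8, Liam 5, Sam 11, Uma 4, Maya 14. Uma eliminated.
Round 2: Quinn 12, Liam 5, Sam 11, Maya 14. Liam eliminated.
Round 3: Quinn 17, Sam 11, Maya 14. Sam eliminated.
Round 4: Quinn 22, Maya 20. Quinn has a majority (≥22).

Quinn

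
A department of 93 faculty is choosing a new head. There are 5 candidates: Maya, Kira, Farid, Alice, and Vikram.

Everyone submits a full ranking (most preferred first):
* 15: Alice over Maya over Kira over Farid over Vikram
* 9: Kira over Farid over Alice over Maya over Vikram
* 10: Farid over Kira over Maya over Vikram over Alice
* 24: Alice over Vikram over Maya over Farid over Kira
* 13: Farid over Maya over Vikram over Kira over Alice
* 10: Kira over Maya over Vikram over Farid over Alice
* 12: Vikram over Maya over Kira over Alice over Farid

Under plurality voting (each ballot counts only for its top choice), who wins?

Alice

First-place votes: Maya 0, Kira 19, Farid 23, Alice 39, Vikram 12.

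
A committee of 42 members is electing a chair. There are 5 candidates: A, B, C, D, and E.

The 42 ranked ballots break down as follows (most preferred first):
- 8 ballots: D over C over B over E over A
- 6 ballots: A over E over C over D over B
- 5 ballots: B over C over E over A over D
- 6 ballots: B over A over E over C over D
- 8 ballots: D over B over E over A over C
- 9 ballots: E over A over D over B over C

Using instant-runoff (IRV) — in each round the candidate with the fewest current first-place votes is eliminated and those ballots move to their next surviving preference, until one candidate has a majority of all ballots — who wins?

E

Round 1: A 6, B 11, C 0, D 16, E 9. C eliminated.
Round 2: A 6, B 11, D 16, E 9. A eliminated.
Round 3: B 11, D 16, E 15. B eliminated.
Round 4: D 16, E 26. E has a majority (≥22).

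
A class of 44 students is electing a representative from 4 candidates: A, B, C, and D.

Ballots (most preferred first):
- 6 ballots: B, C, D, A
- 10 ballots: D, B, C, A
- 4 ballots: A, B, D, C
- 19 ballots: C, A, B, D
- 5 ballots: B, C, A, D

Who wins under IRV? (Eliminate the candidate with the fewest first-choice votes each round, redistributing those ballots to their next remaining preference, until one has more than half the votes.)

Round 1: A 4, B 11, C 19, D 10. A eliminated.
Round 2: B 15, C 19, D 10. D eliminated.
Round 3: B 25, C 19. B has a majority (≥23).

B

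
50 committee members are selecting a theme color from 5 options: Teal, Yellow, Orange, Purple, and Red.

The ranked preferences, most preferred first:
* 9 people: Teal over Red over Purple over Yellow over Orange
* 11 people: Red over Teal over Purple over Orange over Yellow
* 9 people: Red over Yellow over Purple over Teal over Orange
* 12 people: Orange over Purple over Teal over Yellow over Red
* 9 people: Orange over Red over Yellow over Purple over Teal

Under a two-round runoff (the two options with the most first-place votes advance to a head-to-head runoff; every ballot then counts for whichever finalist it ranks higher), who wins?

Red

Round 1 first-place votes: Teal 9, Yellow 0, Orange 21, Purple 0, Red 20. Orange and Red advance.
Runoff: Orange is ranked above Red on 21 ballots, Red above Orange on 29.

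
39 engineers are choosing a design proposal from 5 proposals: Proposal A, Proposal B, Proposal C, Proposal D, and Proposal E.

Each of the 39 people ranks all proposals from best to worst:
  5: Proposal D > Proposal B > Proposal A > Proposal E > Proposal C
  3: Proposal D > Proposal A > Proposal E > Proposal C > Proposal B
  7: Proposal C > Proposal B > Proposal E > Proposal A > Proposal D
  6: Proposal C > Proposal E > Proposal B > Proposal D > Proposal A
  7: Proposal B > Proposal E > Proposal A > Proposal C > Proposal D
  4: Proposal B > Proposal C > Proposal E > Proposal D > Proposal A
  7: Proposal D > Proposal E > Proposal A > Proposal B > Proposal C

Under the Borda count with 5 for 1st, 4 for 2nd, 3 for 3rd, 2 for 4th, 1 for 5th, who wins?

Proposal A: 5×3 + 3×4 + 7×2 + 6×1 + 7×3 + 4×1 + 7×3 = 93
Proposal B: 5×4 + 3×1 + 7×4 + 6×3 + 7×5 + 4×5 + 7×2 = 138
Proposal C: 5×1 + 3×2 + 7×5 + 6×5 + 7×2 + 4×4 + 7×1 = 113
Proposal D: 5×5 + 3×5 + 7×1 + 6×2 + 7×1 + 4×2 + 7×5 = 109
Proposal E: 5×2 + 3×3 + 7×3 + 6×4 + 7×4 + 4×3 + 7×4 = 132

Proposal B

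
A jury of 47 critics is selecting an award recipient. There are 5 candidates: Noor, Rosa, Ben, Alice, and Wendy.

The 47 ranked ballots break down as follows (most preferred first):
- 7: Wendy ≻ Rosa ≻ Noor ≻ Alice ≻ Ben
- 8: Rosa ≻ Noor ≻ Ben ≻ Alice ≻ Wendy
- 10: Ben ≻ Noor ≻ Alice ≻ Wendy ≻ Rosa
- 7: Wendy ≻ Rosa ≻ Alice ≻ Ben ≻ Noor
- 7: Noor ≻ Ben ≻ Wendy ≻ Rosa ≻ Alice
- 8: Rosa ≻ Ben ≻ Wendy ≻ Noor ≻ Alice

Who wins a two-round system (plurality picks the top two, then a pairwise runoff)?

Wendy

Round 1 first-place votes: Noor 7, Rosa 16, Ben 10, Alice 0, Wendy 14. Rosa and Wendy advance.
Runoff: Rosa is ranked above Wendy on 16 ballots, Wendy above Rosa on 31.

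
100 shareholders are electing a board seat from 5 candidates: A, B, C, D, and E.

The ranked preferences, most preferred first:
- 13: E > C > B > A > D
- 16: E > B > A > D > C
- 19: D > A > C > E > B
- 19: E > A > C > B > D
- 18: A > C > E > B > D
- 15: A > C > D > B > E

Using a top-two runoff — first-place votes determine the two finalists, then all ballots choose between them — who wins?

A

Round 1 first-place votes: A 33, B 0, C 0, D 19, E 48. E and A advance.
Runoff: E is ranked above A on 48 ballots, A above E on 52.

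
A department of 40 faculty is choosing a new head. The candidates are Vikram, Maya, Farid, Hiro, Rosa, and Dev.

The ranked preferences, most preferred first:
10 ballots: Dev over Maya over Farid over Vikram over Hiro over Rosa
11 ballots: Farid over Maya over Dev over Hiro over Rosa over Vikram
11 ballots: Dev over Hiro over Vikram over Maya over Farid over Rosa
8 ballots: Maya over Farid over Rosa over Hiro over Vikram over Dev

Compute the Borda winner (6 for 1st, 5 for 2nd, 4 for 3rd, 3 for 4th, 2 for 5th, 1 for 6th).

Vikram: 10×3 + 11×1 + 11×4 + 8×2 = 101
Maya: 10×5 + 11×5 + 11×3 + 8×6 = 186
Farid: 10×4 + 11×6 + 11×2 + 8×5 = 168
Hiro: 10×2 + 11×3 + 11×5 + 8×3 = 132
Rosa: 10×1 + 11×2 + 11×1 + 8×4 = 75
Dev: 10×6 + 11×4 + 11×6 + 8×1 = 178

Maya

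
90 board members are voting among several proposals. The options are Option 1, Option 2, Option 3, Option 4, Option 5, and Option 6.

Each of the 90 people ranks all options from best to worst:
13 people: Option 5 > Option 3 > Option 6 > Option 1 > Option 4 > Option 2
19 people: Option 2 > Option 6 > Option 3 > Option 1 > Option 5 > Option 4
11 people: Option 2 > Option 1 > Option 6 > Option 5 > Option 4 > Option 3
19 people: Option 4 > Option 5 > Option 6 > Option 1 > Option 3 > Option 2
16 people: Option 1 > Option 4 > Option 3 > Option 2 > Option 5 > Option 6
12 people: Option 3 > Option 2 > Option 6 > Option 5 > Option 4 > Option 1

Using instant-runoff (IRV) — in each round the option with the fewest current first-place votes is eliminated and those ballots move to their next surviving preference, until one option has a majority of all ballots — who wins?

Round 1: Option 1 16, Option 2 30, Option 3 12, Option 4 19, Option 5 13, Option 6 0. Option 6 eliminated.
Round 2: Option 1 16, Option 2 30, Option 3 12, Option 4 19, Option 5 13. Option 3 eliminated.
Round 3: Option 1 16, Option 2 42, Option 4 19, Option 5 13. Option 5 eliminated.
Round 4: Option 1 29, Option 2 42, Option 4 19. Option 4 eliminated.
Round 5: Option 1 48, Option 2 42. Option 1 has a majority (≥46).

Option 1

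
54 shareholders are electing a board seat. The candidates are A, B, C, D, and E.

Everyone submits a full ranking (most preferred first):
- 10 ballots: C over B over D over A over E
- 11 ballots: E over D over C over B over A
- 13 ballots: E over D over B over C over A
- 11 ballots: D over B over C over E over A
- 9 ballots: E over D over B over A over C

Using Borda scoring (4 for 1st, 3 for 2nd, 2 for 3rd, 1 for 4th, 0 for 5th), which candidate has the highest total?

A: 10×1 + 11×0 + 13×0 + 11×0 + 9×1 = 19
B: 10×3 + 11×1 + 13×2 + 11×3 + 9×2 = 118
C: 10×4 + 11×2 + 13×1 + 11×2 + 9×0 = 97
D: 10×2 + 11×3 + 13×3 + 11×4 + 9×3 = 163
E: 10×0 + 11×4 + 13×4 + 11×1 + 9×4 = 143

D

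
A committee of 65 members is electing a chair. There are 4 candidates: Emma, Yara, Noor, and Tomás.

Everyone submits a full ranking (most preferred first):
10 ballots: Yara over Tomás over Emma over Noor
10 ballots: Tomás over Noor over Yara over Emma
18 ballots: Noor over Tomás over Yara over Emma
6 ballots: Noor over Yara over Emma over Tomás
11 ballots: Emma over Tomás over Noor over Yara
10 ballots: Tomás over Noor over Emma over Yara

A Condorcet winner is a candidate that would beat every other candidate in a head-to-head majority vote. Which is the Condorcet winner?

Tomás

Tomás vs Emma: 48–17
Tomás vs Yara: 49–16
Tomás vs Noor: 41–24
Tomás beats every other candidate.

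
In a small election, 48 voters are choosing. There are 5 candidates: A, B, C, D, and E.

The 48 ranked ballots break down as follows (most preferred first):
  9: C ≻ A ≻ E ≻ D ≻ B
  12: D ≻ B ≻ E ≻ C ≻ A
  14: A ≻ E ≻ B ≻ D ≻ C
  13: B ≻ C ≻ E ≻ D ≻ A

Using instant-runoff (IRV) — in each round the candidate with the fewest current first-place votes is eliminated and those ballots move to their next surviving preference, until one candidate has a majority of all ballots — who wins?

Round 1: A 14, B 13, C 9, D 12, E 0. E eliminated.
Round 2: A 14, B 13, C 9, D 12. C eliminated.
Round 3: A 23, B 13, D 12. D eliminated.
Round 4: A 23, B 25. B has a majority (≥25).

B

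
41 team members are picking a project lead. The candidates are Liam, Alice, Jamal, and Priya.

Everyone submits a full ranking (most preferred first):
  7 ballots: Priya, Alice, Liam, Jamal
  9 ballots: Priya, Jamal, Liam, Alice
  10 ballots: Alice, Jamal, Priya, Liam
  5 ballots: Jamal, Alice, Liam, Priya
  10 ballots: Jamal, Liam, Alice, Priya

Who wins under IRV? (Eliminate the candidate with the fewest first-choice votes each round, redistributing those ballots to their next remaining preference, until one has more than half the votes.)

Round 1: Liam 0, Alice 10, Jamal 15, Priya 16. Liam eliminated.
Round 2: Alice 10, Jamal 15, Priya 16. Alice eliminated.
Round 3: Jamal 25, Priya 16. Jamal has a majority (≥21).

Jamal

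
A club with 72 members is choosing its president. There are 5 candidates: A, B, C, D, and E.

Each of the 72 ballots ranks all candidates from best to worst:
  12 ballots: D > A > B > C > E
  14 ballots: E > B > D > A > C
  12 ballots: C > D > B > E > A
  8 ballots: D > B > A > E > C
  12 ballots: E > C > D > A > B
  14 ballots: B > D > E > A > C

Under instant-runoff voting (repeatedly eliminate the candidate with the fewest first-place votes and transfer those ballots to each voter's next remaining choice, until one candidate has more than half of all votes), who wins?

Round 1: A 0, B 14, C 12, D 20, E 26. A eliminated.
Round 2: B 14, C 12, D 20, E 26. C eliminated.
Round 3: B 14, D 32, E 26. B eliminated.
Round 4: D 46, E 26. D has a majority (≥37).

D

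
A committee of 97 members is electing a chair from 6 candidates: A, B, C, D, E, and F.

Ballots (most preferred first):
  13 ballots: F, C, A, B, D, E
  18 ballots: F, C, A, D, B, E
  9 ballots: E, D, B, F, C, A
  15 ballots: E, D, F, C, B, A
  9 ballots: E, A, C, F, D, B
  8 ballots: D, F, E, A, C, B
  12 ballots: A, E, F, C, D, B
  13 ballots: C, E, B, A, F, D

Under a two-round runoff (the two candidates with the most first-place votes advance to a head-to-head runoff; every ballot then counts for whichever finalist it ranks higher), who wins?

Round 1 first-place votes: A 12, B 0, C 13, D 8, E 33, F 31. E and F advance.
Runoff: E is ranked above F on 58 ballots, F above E on 39.

E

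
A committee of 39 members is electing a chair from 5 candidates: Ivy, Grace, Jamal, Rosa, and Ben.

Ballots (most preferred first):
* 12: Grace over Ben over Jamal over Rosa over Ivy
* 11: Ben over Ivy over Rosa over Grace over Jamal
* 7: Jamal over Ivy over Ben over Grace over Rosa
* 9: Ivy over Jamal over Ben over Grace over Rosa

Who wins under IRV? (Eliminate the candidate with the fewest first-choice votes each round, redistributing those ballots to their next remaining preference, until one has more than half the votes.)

Round 1: Ivy 9, Grace 12, Jamal 7, Rosa 0, Ben 11. Rosa eliminated.
Round 2: Ivy 9, Grace 12, Jamal 7, Ben 11. Jamal eliminated.
Round 3: Ivy 16, Grace 12, Ben 11. Ben eliminated.
Round 4: Ivy 27, Grace 12. Ivy has a majority (≥20).

Ivy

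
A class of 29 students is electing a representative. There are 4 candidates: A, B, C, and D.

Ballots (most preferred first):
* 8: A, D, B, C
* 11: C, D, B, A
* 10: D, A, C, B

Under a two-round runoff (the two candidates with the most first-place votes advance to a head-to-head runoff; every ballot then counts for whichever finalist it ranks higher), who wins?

D

Round 1 first-place votes: A 8, B 0, C 11, D 10. C and D advance.
Runoff: C is ranked above D on 11 ballots, D above C on 18.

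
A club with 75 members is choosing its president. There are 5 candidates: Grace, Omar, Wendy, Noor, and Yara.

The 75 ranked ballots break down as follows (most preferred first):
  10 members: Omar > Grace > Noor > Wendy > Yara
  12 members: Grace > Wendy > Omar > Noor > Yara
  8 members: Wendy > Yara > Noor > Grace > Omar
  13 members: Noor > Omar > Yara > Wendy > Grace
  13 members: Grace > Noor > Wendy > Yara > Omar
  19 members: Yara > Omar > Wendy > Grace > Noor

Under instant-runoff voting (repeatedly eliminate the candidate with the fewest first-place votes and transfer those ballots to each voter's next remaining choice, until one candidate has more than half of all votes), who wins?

Yara

Round 1: Grace 25, Omar 10, Wendy 8, Noor 13, Yara 19. Wendy eliminated.
Round 2: Grace 25, Omar 10, Noor 13, Yara 27. Omar eliminated.
Round 3: Grace 35, Noor 13, Yara 27. Noor eliminated.
Round 4: Grace 35, Yara 40. Yara has a majority (≥38).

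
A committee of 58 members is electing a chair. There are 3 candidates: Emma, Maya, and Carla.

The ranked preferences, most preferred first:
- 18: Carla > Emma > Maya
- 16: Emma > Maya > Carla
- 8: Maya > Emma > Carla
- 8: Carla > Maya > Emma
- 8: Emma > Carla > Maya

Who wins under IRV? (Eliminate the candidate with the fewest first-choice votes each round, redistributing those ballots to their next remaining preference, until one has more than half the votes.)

Emma

Round 1: Emma 24, Maya 8, Carla 26. Maya eliminated.
Round 2: Emma 32, Carla 26. Emma has a majority (≥30).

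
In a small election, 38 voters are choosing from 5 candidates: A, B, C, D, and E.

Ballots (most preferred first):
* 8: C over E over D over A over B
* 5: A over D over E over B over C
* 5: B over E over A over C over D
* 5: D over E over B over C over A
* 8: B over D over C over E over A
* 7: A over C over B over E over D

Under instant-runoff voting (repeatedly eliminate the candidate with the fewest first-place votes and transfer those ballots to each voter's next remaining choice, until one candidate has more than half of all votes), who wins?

A

Round 1: A 12, B 13, C 8, D 5, E 0. E eliminated.
Round 2: A 12, B 13, C 8, D 5. D eliminated.
Round 3: A 12, B 18, C 8. C eliminated.
Round 4: A 20, B 18. A has a majority (≥20).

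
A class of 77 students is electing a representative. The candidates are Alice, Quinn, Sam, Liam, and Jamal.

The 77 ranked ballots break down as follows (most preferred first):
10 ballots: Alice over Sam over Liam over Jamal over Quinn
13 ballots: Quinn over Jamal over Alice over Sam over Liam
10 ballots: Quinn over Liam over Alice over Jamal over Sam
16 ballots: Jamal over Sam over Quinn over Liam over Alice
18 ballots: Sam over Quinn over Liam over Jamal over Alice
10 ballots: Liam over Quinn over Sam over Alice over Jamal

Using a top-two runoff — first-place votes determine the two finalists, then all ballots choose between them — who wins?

Sam

Round 1 first-place votes: Alice 10, Quinn 23, Sam 18, Liam 10, Jamal 16. Quinn and Sam advance.
Runoff: Quinn is ranked above Sam on 33 ballots, Sam above Quinn on 44.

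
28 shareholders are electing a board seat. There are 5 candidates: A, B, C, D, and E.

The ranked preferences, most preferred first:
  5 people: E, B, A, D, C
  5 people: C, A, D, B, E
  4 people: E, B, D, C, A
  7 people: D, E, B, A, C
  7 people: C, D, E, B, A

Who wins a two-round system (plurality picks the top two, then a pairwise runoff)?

E

Round 1 first-place votes: A 0, B 0, C 12, D 7, E 9. C and E advance.
Runoff: C is ranked above E on 12 ballots, E above C on 16.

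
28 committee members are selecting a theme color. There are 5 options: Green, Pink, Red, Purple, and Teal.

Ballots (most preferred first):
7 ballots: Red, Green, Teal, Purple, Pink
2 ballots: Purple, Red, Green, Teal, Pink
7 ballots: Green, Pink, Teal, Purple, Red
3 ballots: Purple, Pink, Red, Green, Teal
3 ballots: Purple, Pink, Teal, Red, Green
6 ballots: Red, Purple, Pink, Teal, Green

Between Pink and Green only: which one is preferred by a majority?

Pink is ranked above Green on 12 ballots; Green above Pink on 16.

Green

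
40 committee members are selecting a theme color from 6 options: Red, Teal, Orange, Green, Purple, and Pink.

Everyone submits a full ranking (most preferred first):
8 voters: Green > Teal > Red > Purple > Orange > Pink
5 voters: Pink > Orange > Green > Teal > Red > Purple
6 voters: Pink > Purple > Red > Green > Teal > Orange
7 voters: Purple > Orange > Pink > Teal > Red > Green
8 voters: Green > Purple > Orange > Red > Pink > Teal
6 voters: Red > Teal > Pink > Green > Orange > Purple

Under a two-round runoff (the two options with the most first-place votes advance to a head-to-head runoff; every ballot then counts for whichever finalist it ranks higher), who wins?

Round 1 first-place votes: Red 6, Teal 0, Orange 0, Green 16, Purple 7, Pink 11. Green and Pink advance.
Runoff: Green is ranked above Pink on 16 ballots, Pink above Green on 24.

Pink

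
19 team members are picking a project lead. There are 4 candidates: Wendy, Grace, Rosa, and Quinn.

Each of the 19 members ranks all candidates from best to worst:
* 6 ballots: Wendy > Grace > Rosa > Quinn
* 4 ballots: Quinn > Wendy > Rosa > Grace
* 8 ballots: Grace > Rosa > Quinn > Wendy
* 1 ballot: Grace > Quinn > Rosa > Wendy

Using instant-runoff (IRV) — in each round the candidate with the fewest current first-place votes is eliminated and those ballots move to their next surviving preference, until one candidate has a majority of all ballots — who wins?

Round 1: Wendy 6, Grace 9, Rosa 0, Quinn 4. Rosa eliminated.
Round 2: Wendy 6, Grace 9, Quinn 4. Quinn eliminated.
Round 3: Wendy 10, Grace 9. Wendy has a majority (≥10).

Wendy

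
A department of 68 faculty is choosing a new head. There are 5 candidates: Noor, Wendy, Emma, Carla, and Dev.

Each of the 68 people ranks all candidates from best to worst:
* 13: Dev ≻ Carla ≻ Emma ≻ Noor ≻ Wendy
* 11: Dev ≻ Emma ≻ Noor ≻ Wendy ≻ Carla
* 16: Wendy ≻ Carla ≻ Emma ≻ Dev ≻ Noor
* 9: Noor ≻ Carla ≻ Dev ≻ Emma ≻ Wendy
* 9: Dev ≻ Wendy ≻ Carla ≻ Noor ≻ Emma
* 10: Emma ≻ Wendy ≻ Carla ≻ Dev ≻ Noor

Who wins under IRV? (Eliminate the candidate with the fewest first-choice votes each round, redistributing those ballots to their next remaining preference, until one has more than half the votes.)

Round 1: Noor 9, Wendy 16, Emma 10, Carla 0, Dev 33. Carla eliminated.
Round 2: Noor 9, Wendy 16, Emma 10, Dev 33. Noor eliminated.
Round 3: Wendy 16, Emma 10, Dev 42. Dev has a majority (≥35).

Dev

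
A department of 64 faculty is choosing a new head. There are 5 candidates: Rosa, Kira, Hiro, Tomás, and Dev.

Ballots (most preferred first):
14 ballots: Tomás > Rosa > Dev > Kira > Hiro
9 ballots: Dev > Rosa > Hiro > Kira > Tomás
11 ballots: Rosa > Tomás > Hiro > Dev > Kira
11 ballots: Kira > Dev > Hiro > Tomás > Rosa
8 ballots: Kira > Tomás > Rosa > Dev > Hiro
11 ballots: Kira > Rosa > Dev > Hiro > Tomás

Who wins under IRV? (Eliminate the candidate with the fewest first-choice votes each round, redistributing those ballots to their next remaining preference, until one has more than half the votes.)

Rosa

Round 1: Rosa 11, Kira 30, Hiro 0, Tomás 14, Dev 9. Hiro eliminated.
Round 2: Rosa 11, Kira 30, Tomás 14, Dev 9. Dev eliminated.
Round 3: Rosa 20, Kira 30, Tomás 14. Tomás eliminated.
Round 4: Rosa 34, Kira 30. Rosa has a majority (≥33).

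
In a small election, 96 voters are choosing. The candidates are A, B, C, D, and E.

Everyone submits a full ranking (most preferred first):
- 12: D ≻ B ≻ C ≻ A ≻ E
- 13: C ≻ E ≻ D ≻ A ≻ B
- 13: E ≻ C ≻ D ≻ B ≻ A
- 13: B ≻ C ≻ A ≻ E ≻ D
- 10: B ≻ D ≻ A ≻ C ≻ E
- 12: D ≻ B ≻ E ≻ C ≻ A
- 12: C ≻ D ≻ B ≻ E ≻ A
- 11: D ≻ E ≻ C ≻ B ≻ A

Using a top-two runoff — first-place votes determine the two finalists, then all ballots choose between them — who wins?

C

Round 1 first-place votes: A 0, B 23, C 25, D 35, E 13. D and C advance.
Runoff: D is ranked above C on 45 ballots, C above D on 51.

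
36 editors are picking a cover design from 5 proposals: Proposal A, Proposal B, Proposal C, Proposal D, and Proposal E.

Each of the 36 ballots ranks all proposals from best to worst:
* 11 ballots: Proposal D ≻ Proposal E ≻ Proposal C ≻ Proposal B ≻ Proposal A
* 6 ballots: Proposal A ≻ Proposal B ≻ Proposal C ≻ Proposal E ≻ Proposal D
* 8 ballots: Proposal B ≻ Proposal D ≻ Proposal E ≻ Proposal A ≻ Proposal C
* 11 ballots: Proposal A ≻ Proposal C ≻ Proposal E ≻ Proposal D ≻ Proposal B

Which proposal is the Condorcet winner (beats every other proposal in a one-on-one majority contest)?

Proposal D vs Proposal A: 19–17
Proposal D vs Proposal B: 22–14
Proposal D vs Proposal C: 19–17
Proposal D vs Proposal E: 19–17
Proposal D beats every other proposal.

Proposal D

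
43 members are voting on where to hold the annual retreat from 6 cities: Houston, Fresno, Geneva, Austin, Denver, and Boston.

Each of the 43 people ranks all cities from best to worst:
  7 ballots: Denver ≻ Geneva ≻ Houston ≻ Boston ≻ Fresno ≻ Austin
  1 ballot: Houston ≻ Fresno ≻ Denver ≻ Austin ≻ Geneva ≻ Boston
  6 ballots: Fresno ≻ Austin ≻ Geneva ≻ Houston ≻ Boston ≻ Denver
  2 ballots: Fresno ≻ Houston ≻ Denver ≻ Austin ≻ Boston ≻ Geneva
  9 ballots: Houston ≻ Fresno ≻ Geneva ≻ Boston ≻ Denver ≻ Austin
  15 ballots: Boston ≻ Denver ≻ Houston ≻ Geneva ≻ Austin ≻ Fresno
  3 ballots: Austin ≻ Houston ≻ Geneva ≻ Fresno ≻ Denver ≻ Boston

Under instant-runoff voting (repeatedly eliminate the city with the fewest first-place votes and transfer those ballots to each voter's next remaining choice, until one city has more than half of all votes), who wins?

Round 1: Houston 10, Fresno 8, Geneva 0, Austin 3, Denver 7, Boston 15. Geneva eliminated.
Round 2: Houston 10, Fresno 8, Austin 3, Denver 7, Boston 15. Austin eliminated.
Round 3: Houston 13, Fresno 8, Denver 7, Boston 15. Denver eliminated.
Round 4: Houston 20, Fresno 8, Boston 15. Fresno eliminated.
Round 5: Houston 28, Boston 15. Houston has a majority (≥22).

Houston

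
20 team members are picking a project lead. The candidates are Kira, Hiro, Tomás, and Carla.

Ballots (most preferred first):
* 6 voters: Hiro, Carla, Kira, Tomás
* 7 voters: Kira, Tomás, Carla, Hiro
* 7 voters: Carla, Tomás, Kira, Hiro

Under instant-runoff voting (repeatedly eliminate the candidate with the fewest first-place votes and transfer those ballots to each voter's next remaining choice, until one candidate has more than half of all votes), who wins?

Round 1: Kira 7, Hiro 6, Tomás 0, Carla 7. Tomás eliminated.
Round 2: Kira 7, Hiro 6, Carla 7. Hiro eliminated.
Round 3: Kira 7, Carla 13. Carla has a majority (≥11).

Carla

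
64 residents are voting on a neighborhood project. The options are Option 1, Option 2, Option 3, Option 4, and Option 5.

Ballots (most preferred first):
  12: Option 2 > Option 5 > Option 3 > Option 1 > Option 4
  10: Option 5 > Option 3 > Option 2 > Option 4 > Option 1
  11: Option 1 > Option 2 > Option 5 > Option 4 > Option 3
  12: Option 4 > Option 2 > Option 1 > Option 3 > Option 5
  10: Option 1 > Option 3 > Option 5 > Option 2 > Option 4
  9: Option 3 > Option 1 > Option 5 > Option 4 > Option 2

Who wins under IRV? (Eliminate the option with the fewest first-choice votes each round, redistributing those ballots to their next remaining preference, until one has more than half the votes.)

Option 2

Round 1: Option 1 21, Option 2 12, Option 3 9, Option 4 12, Option 5 10. Option 3 eliminated.
Round 2: Option 1 30, Option 2 12, Option 4 12, Option 5 10. Option 5 eliminated.
Round 3: Option 1 30, Option 2 22, Option 4 12. Option 4 eliminated.
Round 4: Option 1 30, Option 2 34. Option 2 has a majority (≥33).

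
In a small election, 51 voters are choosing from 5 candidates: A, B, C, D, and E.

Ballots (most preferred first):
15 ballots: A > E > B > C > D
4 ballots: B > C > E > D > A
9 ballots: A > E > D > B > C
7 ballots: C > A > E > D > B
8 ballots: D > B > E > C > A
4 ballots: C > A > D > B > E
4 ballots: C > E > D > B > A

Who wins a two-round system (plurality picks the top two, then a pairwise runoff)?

C

Round 1 first-place votes: A 24, B 4, C 15, D 8, E 0. A and C advance.
Runoff: A is ranked above C on 24 ballots, C above A on 27.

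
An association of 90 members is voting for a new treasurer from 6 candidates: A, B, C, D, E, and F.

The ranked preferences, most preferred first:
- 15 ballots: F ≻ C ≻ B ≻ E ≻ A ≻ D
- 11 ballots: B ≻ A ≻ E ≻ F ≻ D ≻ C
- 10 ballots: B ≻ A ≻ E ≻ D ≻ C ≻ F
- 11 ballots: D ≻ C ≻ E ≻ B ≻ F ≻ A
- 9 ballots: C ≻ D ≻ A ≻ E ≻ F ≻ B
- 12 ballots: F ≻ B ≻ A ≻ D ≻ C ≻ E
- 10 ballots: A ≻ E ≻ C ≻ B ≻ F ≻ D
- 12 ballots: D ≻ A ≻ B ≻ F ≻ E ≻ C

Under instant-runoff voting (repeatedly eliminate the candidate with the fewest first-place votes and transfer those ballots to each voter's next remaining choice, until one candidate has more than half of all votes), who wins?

B

Round 1: A 10, B 21, C 9, D 23, E 0, F 27. E eliminated.
Round 2: A 10, B 21, C 9, D 23, F 27. C eliminated.
Round 3: A 10, B 21, D 32, F 27. A eliminated.
Round 4: B 31, D 32, F 27. F eliminated.
Round 5: B 58, D 32. B has a majority (≥46).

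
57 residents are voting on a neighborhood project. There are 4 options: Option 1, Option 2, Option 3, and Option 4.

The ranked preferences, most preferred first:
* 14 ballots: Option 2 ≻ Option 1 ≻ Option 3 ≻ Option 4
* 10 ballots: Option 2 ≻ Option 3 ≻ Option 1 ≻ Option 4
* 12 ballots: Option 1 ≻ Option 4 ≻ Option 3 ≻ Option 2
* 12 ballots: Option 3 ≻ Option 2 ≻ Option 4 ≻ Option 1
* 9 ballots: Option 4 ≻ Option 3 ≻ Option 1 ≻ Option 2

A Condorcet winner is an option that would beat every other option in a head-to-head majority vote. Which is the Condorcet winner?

Option 3 vs Option 1: 31–26
Option 3 vs Option 2: 33–24
Option 3 vs Option 4: 36–21
Option 3 beats every other option.

Option 3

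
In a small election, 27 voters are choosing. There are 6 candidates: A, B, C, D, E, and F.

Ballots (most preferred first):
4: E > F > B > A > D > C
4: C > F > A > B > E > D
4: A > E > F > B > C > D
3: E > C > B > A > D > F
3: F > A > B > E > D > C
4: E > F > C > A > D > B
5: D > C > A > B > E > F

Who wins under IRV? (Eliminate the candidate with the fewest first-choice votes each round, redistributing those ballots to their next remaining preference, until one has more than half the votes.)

A

Round 1: A 4, B 0, C 4, D 5, E 11, F 3. B eliminated.
Round 2: A 4, C 4, D 5, E 11, F 3. F eliminated.
Round 3: A 7, C 4, D 5, E 11. C eliminated.
Round 4: A 11, D 5, E 11. D eliminated.
Round 5: A 16, E 11. A has a majority (≥14).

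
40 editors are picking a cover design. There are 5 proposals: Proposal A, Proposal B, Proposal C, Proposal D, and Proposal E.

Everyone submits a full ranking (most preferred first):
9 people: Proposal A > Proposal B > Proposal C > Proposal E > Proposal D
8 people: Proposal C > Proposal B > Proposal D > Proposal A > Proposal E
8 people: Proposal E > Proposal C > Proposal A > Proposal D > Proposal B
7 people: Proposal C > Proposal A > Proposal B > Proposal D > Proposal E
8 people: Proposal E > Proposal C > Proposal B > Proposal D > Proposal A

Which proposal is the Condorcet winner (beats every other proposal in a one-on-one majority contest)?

Proposal C vs Proposal A: 31–9
Proposal C vs Proposal B: 31–9
Proposal C vs Proposal D: 40–0
Proposal C vs Proposal E: 24–16
Proposal C beats every other proposal.

Proposal C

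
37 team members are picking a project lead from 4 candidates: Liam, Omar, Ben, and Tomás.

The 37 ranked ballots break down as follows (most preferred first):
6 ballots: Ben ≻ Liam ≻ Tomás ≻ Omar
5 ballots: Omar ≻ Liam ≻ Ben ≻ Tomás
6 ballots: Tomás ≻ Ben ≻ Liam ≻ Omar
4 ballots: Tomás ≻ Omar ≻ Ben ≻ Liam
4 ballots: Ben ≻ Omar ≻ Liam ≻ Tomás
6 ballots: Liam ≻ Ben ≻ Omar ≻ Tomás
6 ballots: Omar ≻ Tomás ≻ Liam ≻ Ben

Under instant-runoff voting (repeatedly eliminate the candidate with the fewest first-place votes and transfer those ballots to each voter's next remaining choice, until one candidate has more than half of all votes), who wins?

Ben

Round 1: Liam 6, Omar 11, Ben 10, Tomás 10. Liam eliminated.
Round 2: Omar 11, Ben 16, Tomás 10. Tomás eliminated.
Round 3: Omar 15, Ben 22. Ben has a majority (≥19).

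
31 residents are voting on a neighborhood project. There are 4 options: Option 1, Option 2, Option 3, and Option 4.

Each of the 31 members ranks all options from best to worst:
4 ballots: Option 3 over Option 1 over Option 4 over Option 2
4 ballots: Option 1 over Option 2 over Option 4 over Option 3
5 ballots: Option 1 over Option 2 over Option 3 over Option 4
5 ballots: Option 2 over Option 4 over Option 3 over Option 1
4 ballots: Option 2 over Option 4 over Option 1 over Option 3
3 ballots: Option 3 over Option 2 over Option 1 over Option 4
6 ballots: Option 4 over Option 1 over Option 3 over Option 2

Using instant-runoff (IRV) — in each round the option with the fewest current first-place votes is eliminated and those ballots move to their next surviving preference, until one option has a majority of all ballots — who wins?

Round 1: Option 1 9, Option 2 9, Option 3 7, Option 4 6. Option 4 eliminated.
Round 2: Option 1 15, Option 2 9, Option 3 7. Option 3 eliminated.
Round 3: Option 1 19, Option 2 12. Option 1 has a majority (≥16).

Option 1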